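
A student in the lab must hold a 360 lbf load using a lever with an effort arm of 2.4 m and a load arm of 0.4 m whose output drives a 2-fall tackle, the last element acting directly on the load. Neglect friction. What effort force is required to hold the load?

Lever MA = effort arm / load arm = 2.4/0.4 = 6.
Block-and-tackle MA = number of supporting rope parts = 2.
Combined ideal MA = 6 × 2 = 12.
Effort = load / MA = 360 / 12 = 30 lbf.

30 lbf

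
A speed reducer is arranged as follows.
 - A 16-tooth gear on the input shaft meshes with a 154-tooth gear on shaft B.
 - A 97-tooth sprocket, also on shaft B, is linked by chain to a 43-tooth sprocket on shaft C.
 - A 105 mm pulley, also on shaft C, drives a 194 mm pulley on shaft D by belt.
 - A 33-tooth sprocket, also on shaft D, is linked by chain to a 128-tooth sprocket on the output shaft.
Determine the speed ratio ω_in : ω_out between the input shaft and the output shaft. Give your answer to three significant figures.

30.6

Each stage contributes driven/driver: gear mesh 154/16 = 9.625, chain 43/97 = 0.4433, belt 194/105 = 1.8476, chain 128/33 = 3.8788.
Overall: 9.625 × 0.4433 × 1.8476 × 3.8788 = 30.578.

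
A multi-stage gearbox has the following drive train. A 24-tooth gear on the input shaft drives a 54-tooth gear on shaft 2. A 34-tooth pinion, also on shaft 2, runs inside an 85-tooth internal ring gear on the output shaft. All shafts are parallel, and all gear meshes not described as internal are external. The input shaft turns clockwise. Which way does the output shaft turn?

the input shaft → shaft 2: external mesh, 1 reversal → CCW.
shaft 2 → the output shaft: internal mesh, same direction → CCW.
1 reversal in total — an odd number — so the output shaft turns opposite to the input shaft.

anticlockwise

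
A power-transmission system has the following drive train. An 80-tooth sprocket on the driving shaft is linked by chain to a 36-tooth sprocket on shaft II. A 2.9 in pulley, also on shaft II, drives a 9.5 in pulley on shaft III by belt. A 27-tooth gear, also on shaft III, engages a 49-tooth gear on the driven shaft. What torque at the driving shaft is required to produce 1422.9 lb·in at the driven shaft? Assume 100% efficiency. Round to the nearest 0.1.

Overall ratio R = 0.45 × 3.2759 × 1.8148 = 2.6753.
Input torque = output torque / R = 1422.9 / 2.6753 = 531.87 lb·in.

531.9 lb·in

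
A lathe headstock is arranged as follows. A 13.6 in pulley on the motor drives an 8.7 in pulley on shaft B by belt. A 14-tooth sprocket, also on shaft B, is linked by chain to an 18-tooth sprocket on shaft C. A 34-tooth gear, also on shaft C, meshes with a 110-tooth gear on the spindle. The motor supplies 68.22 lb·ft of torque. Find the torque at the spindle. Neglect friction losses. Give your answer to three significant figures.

182 lb·ft

After the belt (8.7/13.6): 68.22 × 0.63971 = 43.641 lb·ft
After the chain (18/14): 43.641 × 1.2857 = 56.11 lb·ft
After the gear mesh (110/34): 56.11 × 3.2353 = 181.53 lb·ft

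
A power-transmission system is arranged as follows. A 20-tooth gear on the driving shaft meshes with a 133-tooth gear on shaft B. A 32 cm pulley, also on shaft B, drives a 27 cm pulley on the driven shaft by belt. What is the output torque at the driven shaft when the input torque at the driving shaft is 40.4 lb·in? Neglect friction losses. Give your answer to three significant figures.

227 lb·in

gear mesh 133/20 = 6.65 → τ = 40.4·6.65 = 268.66 lb·in
belt 27/32 = 0.84375 → τ = 268.66·0.84375 = 226.68 lb·in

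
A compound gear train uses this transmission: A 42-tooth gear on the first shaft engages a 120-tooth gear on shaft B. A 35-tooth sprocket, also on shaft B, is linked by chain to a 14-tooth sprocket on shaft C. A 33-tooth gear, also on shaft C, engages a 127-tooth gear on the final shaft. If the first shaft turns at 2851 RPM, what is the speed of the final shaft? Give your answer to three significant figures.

Gear mesh: ratio = 120/42 = 2.8571, so shaft B turns at 2851 / 2.8571 = 997.85 RPM.
Chain: ratio = 14/35 = 0.4, so shaft C turns at 997.85 / 0.4 = 2494.6 RPM.
Gear mesh: ratio = 127/33 = 3.8485, so the final shaft turns at 2494.6 / 3.8485 = 648.21 RPM.

648 RPM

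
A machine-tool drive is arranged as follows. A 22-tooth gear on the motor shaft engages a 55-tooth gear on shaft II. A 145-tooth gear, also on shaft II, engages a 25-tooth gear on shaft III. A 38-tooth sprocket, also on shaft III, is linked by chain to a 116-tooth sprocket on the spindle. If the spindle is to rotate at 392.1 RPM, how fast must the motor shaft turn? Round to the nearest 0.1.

515.9 RPM

Overall ratio R = 2.5 × 0.17241 × 3.0526 = 1.3158.
Required input speed = output speed × R = 392.1 × 1.3158 = 515.92 RPM.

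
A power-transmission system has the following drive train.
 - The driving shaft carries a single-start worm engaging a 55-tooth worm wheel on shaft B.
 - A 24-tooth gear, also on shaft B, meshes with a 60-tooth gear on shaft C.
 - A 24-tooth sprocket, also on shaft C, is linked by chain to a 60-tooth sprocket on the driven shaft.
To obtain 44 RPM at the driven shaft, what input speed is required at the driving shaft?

Overall ratio R = 55 × 2.5 × 2.5 = 343.75.
Required input speed = output speed × R = 44 × 343.75 = 15125 RPM.

15125 RPM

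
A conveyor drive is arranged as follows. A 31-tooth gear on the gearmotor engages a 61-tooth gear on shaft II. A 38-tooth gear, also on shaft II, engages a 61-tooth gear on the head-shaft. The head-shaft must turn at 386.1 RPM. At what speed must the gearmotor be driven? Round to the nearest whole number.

Overall ratio R = 1.9677 × 1.6053 = 3.1587.
Required input speed = output speed × R = 386.1 × 3.1587 = 1219.6 RPM.

1220 RPM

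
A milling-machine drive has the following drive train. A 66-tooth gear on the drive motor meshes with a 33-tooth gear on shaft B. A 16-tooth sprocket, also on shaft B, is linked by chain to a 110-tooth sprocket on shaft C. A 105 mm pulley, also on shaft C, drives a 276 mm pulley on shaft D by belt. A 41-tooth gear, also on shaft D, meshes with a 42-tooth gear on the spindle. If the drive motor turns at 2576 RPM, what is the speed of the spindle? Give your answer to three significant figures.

278 RPM

Gear mesh: ratio = 33/66 = 0.5, so shaft B turns at 2576 / 0.5 = 5152 RPM.
Chain: ratio = 110/16 = 6.875, so shaft C turns at 5152 / 6.875 = 749.38 RPM.
Belt: ratio = 276/105 = 2.6286, so shaft D turns at 749.38 / 2.6286 = 285.09 RPM.
Gear mesh: ratio = 42/41 = 1.0244, so the spindle turns at 285.09 / 1.0244 = 278.3 RPM.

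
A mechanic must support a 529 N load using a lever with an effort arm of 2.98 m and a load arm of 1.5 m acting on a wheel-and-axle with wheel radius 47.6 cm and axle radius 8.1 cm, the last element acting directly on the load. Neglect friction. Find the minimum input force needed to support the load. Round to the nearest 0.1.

45.3 N

Lever MA = effort arm / load arm = 2.98/1.5 = 1.9867.
Wheel-and-axle MA = R/r = 47.6/8.1 = 5.8765.
Combined ideal MA = 1.9867 × 5.8765 = 11.675.
Effort = load / MA = 529 / 11.675 = 45.312 N.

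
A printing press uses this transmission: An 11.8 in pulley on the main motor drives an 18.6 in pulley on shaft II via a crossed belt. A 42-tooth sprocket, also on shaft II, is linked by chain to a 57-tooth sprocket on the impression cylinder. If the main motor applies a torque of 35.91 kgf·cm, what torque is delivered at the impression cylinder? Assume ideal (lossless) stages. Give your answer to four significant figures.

76.82 kgf·cm

After the belt (18.6/11.8): 35.91 × 1.5763 = 56.604 kgf·cm
After the chain (57/42): 56.604 × 1.3571 = 76.82 kgf·cm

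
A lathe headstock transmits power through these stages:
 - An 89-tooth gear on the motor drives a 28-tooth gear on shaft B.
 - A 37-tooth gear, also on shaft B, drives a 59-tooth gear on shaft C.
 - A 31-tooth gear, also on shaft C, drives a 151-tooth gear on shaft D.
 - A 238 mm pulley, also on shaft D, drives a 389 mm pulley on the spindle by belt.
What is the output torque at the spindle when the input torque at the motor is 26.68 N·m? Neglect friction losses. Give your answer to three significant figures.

Gear mesh: ratio = 28/89 = 0.31461; torque at shaft B = 26.68 × 0.31461 = 8.3937 N·m.
Gear mesh: ratio = 59/37 = 1.5946; torque at shaft C = 8.3937 × 1.5946 = 13.385 N·m.
Gear mesh: ratio = 151/31 = 4.871; torque at shaft D = 13.385 × 4.871 = 65.196 N·m.
Belt: ratio = 389/238 = 1.6345; torque at the spindle = 65.196 × 1.6345 = 106.56 N·m.

107 N·m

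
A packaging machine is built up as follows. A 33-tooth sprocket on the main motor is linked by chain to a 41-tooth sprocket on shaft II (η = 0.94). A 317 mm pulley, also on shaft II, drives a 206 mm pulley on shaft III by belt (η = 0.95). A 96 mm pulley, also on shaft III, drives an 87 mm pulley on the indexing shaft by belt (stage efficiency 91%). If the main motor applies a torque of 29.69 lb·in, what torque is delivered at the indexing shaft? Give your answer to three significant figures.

After the chain (41/33): 29.69 × 1.2424 × 0.94 = 34.674 lb·in
After the belt (206/317): 34.674 × 0.64984 × 0.95 = 21.406 lb·in
After the belt (87/96): 21.406 × 0.90625 × 0.91 = 17.653 lb·in

17.7 lb·in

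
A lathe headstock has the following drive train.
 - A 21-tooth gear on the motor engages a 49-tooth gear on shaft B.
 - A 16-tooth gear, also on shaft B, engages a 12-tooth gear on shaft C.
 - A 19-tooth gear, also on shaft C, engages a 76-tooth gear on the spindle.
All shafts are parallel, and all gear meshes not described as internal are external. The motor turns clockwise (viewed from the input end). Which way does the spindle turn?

counterclockwise

the motor → shaft B: external mesh, 1 reversal → CCW.
shaft B → shaft C: external mesh, 1 reversal → CW.
shaft C → the spindle: external mesh, 1 reversal → CCW.
3 reversals in total — an odd number — so the spindle turns opposite to the motor.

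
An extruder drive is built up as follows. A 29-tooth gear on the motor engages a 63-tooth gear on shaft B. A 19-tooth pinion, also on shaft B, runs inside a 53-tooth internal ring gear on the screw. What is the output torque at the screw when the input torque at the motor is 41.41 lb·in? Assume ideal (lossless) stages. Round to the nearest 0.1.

250.9 lb·in

gear mesh 63/29 = 2.1724 → τ = 41.41·2.1724 = 89.96 lb·in
internal gear 53/19 = 2.7895 → τ = 89.96·2.7895 = 250.94 lb·in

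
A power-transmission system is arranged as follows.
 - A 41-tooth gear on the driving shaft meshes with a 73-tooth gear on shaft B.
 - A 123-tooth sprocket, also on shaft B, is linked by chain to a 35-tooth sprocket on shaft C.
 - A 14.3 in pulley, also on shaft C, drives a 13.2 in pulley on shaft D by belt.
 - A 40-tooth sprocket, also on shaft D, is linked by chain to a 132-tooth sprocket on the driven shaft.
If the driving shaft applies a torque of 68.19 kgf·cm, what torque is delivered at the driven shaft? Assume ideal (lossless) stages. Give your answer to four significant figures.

Gear mesh: ratio = 73/41 = 1.7805; torque at shaft B = 68.19 × 1.7805 = 121.41 kgf·cm.
Chain: ratio = 35/123 = 0.28455; torque at shaft C = 121.41 × 0.28455 = 34.548 kgf·cm.
Belt: ratio = 13.2/14.3 = 0.92308; torque at shaft D = 34.548 × 0.92308 = 31.89 kgf·cm.
Chain: ratio = 132/40 = 3.3; torque at the driven shaft = 31.89 × 3.3 = 105.24 kgf·cm.

105.2 kgf·cm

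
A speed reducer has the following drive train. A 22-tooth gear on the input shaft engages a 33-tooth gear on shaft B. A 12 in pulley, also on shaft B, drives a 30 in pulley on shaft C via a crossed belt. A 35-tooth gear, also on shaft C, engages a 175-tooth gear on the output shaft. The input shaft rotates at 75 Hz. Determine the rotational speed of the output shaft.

gear mesh 33/22 = 1.5 → 75/1.5 = 50 Hz
belt 30/12 = 2.5 → 50/2.5 = 20 Hz
gear mesh 175/35 = 5 → 20/5 = 4 Hz

4 Hz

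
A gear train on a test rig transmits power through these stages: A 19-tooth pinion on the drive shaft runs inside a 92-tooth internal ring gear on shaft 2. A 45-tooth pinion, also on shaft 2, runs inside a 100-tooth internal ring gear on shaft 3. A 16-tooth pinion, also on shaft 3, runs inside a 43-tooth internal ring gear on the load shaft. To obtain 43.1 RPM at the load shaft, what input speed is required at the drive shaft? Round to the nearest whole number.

1246 RPM

Overall ratio R = 4.8421 × 2.2222 × 2.6875 = 28.918.
Required input speed = output speed × R = 43.1 × 28.918 = 1246.4 RPM.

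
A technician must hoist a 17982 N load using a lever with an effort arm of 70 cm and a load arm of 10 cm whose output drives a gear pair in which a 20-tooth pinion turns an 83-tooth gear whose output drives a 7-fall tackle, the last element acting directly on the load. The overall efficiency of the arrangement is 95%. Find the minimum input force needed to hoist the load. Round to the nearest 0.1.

Lever MA = effort arm / load arm = 70/10 = 7.
Gear pair MA = 83/20 = 4.15.
Block-and-tackle MA = number of supporting rope parts = 7.
Combined ideal MA = 7 × 4.15 × 7 = 203.35.
Actual MA = 203.35 × 0.95 = 193.18.
Effort = load / actual MA = 17982 / 193.18 = 93.083 N.

93.1 N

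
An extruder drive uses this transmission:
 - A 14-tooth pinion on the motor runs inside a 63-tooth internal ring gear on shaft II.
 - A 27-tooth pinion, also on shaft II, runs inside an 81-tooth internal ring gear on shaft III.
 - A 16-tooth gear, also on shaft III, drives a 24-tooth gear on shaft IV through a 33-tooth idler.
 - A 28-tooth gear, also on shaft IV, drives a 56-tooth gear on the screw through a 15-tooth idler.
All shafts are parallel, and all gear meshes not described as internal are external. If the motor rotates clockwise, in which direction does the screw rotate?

clockwise

the motor → shaft II: internal mesh, same direction → CW.
shaft II → shaft III: internal mesh, same direction → CW.
shaft III → shaft IV: driver → idler → driven is 2 external meshes, 2 reversals → CW.
shaft IV → the screw: driver → idler → driven is 2 external meshes, 2 reversals → CW.
4 reversals in total — an even number — so the screw turns the same way as the motor.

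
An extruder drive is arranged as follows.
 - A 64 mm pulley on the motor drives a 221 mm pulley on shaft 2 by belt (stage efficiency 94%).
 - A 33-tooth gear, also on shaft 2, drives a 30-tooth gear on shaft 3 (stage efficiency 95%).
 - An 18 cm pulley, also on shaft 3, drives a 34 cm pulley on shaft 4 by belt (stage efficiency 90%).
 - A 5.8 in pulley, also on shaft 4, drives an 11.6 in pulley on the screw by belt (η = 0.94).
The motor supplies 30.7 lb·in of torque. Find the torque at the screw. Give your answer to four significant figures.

275.1 lb·in

Belt: ratio = 221/64 = 3.4531; torque at shaft 2 = 30.7 × 3.4531 × 0.94 = 99.65 lb·in.
Gear mesh: ratio = 30/33 = 0.90909; torque at shaft 3 = 99.65 × 0.90909 × 0.95 = 86.062 lb·in.
Belt: ratio = 34/18 = 1.8889; torque at shaft 4 = 86.062 × 1.8889 × 0.90 = 146.3 lb·in.
Belt: ratio = 11.6/5.8 = 2; torque at the screw = 146.3 × 2 × 0.94 = 275.05 lb·in.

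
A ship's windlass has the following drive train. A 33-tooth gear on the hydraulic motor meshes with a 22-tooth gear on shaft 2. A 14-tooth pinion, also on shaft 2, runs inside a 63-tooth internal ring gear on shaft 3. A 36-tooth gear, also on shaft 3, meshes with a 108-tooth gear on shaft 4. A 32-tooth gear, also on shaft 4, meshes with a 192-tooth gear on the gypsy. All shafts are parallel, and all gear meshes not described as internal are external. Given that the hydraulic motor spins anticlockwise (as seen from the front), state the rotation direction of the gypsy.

the hydraulic motor → shaft 2: external mesh, 1 reversal → CW.
shaft 2 → shaft 3: internal mesh, same direction → CW.
shaft 3 → shaft 4: external mesh, 1 reversal → CCW.
shaft 4 → the gypsy: external mesh, 1 reversal → CW.
3 reversals in total — an odd number — so the gypsy turns opposite to the hydraulic motor.

clockwise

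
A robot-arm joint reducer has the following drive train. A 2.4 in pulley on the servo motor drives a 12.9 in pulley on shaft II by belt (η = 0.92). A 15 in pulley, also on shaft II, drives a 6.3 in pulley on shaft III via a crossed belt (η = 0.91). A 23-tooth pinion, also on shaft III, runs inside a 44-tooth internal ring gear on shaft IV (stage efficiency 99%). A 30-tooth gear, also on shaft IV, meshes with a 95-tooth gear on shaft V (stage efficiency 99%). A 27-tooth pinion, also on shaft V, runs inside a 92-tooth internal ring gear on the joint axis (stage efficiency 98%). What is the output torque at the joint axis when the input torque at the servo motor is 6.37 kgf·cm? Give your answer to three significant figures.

Belt: ratio = 12.9/2.4 = 5.375; torque at shaft II = 6.37 × 5.375 × 0.92 = 31.5 kgf·cm.
Belt: ratio = 6.3/15 = 0.42; torque at shaft III = 31.5 × 0.42 × 0.91 = 12.039 kgf·cm.
Internal gear: ratio = 44/23 = 1.913; torque at shaft IV = 12.039 × 1.913 × 0.99 = 22.801 kgf·cm.
Gear mesh: ratio = 95/30 = 3.1667; torque at shaft V = 22.801 × 3.1667 × 0.99 = 71.482 kgf·cm.
Internal gear: ratio = 92/27 = 3.4074; torque at the joint axis = 71.482 × 3.4074 × 0.98 = 238.7 kgf·cm.

239 kgf·cm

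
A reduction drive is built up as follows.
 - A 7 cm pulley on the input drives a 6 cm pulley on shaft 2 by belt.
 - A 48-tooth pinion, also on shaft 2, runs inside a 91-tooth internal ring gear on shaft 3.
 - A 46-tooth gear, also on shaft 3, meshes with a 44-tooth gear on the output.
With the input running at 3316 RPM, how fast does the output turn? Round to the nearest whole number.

2133 RPM

belt 6/7 = 0.85714 → 3316/0.85714 = 3868.7 RPM
internal gear 91/48 = 1.8958 → 3868.7/1.8958 = 2040.6 RPM
gear mesh 44/46 = 0.95652 → 2040.6/0.95652 = 2133.4 RPM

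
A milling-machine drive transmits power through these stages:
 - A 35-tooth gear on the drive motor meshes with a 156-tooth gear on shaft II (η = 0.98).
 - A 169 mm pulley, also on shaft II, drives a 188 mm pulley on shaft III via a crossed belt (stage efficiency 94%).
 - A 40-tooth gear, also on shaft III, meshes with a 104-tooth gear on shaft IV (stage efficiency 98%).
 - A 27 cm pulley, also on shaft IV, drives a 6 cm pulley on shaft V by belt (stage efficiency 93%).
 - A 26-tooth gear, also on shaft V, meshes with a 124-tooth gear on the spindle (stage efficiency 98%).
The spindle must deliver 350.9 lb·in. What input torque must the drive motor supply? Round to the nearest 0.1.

31.2 lb·in

Overall ratio R = 4.4571 × 1.1124 × 2.6 × 0.22222 × 4.7692 = 13.663; overall efficiency η = 0.98 × 0.94 × 0.98 × 0.93 × 0.98 = 0.8228.
Input torque = output torque / (R × η) = 350.9 / (13.663 × 0.8228) = 31.215 lb·in.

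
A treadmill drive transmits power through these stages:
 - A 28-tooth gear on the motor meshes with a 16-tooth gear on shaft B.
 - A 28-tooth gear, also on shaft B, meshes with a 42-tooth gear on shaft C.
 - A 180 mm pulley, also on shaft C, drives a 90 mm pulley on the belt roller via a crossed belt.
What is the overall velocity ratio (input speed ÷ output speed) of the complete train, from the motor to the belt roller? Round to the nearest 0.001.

0.429

Each stage contributes driven/driver: gear mesh 16/28 = 0.57143, gear mesh 42/28 = 1.5, belt 90/180 = 0.5.
Overall: 0.57143 × 1.5 × 0.5 = 0.42857.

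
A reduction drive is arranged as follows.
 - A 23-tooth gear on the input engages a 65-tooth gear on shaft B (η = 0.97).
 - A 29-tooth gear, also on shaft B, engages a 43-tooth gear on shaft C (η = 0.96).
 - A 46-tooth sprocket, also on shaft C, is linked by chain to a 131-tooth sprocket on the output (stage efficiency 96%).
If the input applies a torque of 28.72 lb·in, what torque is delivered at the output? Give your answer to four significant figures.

306.4 lb·in

Gear mesh: ratio = 65/23 = 2.8261; torque at shaft B = 28.72 × 2.8261 × 0.97 = 78.73 lb·in.
Gear mesh: ratio = 43/29 = 1.4828; torque at shaft C = 78.73 × 1.4828 × 0.96 = 112.07 lb·in.
Chain: ratio = 131/46 = 2.8478; torque at the output = 112.07 × 2.8478 × 0.96 = 306.39 lb·in.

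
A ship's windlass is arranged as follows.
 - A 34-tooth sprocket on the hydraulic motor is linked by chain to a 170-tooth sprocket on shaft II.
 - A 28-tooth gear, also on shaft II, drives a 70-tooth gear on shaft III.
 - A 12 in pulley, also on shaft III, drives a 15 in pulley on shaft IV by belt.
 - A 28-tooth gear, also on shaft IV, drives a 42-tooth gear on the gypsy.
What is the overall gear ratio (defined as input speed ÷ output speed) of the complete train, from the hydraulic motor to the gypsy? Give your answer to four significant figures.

23.44

Each stage contributes driven/driver: chain 170/34 = 5, gear mesh 70/28 = 2.5, belt 15/12 = 1.25, gear mesh 42/28 = 1.5.
Overall: 5 × 2.5 × 1.25 × 1.5 = 23.438.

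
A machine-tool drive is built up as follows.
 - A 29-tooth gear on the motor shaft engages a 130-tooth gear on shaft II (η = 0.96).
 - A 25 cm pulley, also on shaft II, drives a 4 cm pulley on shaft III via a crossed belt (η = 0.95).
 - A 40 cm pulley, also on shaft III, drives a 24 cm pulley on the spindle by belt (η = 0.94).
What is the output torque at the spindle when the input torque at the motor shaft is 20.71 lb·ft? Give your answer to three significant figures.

Gear mesh: ratio = 130/29 = 4.4828; torque at shaft II = 20.71 × 4.4828 × 0.96 = 89.124 lb·ft.
Belt: ratio = 4/25 = 0.16; torque at shaft III = 89.124 × 0.16 × 0.95 = 13.547 lb·ft.
Belt: ratio = 24/40 = 0.6; torque at the spindle = 13.547 × 0.6 × 0.94 = 7.6405 lb·ft.

7.64 lb·ft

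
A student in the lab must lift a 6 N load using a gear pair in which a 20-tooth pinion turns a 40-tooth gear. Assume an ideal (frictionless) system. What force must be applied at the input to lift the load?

Gear pair MA = 40/20 = 2.
Effort = load / MA = 6 / 2 = 3 N.

3 N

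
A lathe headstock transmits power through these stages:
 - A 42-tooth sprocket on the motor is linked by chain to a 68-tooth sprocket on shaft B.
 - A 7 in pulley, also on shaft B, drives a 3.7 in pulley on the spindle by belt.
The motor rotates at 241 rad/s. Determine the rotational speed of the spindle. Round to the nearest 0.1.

Chain: ratio = 68/42 = 1.619, so shaft B turns at 241 / 1.619 = 148.85 rad/s.
Belt: ratio = 3.7/7 = 0.52857, so the spindle turns at 148.85 / 0.52857 = 281.61 rad/s.

281.6 rad/s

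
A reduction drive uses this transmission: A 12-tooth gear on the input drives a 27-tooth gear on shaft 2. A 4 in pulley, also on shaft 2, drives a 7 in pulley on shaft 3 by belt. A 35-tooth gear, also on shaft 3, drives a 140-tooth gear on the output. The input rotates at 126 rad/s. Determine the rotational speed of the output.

8 rad/s

the input → shaft 2 (gear mesh, 27/12): 126 ÷ 2.25 = 56 rad/s
shaft 2 → shaft 3 (belt, 7/4): 56 ÷ 1.75 = 32 rad/s
shaft 3 → the output (gear mesh, 140/35): 32 ÷ 4 = 8 rad/s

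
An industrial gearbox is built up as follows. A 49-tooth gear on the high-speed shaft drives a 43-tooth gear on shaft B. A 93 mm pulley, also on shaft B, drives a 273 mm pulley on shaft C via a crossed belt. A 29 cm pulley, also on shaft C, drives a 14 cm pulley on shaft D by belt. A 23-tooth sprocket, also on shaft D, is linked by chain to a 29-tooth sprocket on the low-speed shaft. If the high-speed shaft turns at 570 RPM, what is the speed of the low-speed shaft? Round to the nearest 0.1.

363.5 RPM

the high-speed shaft → shaft B (gear mesh, 43/49): 570 ÷ 0.87755 = 649.53 RPM
shaft B → shaft C (belt, 273/93): 649.53 ÷ 2.9355 = 221.27 RPM
shaft C → shaft D (belt, 14/29): 221.27 ÷ 0.48276 = 458.35 RPM
shaft D → the low-speed shaft (chain, 29/23): 458.35 ÷ 1.2609 = 363.52 RPM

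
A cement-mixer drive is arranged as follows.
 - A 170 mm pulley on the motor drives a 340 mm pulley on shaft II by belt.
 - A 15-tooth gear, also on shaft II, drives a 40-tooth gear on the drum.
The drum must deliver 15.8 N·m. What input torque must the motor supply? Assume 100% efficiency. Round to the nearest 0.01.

2.96 N·m

Overall ratio R = 2 × 2.6667 = 5.3333.
Input torque = output torque / R = 15.8 / 5.3333 = 2.9625 N·m.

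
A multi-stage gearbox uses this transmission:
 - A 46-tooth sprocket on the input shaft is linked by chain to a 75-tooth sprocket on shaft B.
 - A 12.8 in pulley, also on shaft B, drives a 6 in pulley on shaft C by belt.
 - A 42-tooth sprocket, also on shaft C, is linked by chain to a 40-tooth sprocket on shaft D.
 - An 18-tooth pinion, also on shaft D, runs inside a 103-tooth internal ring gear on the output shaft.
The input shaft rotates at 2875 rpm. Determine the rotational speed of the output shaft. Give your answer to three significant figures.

690 rpm

Chain: ratio = 75/46 = 1.6304, so shaft B turns at 2875 / 1.6304 = 1763.3 rpm.
Belt: ratio = 6/12.8 = 0.46875, so shaft C turns at 1763.3 / 0.46875 = 3761.8 rpm.
Chain: ratio = 40/42 = 0.95238, so shaft D turns at 3761.8 / 0.95238 = 3949.9 rpm.
Internal gear: ratio = 103/18 = 5.7222, so the output shaft turns at 3949.9 / 5.7222 = 690.27 rpm.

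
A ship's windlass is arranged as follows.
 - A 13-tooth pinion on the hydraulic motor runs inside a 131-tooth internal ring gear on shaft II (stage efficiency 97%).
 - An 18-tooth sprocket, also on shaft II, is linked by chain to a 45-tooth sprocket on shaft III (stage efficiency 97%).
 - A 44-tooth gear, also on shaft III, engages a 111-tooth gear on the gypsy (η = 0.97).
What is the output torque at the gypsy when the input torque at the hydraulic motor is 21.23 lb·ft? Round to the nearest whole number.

Internal gear: ratio = 131/13 = 10.077; torque at shaft II = 21.23 × 10.077 × 0.97 = 207.52 lb·ft.
Chain: ratio = 45/18 = 2.5; torque at shaft III = 207.52 × 2.5 × 0.97 = 503.22 lb·ft.
Gear mesh: ratio = 111/44 = 2.5227; torque at the gypsy = 503.22 × 2.5227 × 0.97 = 1231.4 lb·ft.

1231 lb·ft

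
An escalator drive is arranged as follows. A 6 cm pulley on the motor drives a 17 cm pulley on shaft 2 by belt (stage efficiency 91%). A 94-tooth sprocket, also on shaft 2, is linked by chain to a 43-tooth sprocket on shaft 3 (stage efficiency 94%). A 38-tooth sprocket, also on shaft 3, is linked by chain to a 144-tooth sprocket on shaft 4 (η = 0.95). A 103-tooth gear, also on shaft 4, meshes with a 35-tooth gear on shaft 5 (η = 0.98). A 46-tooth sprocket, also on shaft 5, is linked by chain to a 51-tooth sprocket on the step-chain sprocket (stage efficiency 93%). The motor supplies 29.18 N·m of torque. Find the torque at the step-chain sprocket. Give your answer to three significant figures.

40.0 N·m

After the belt (17/6): 29.18 × 2.8333 × 0.91 = 75.236 N·m
After the chain (43/94): 75.236 × 0.45745 × 0.94 = 32.351 N·m
After the chain (144/38): 32.351 × 3.7895 × 0.95 = 116.46 N·m
After the gear mesh (35/103): 116.46 × 0.33981 × 0.98 = 38.784 N·m
After the chain (51/46): 38.784 × 1.1087 × 0.93 = 39.99 N·m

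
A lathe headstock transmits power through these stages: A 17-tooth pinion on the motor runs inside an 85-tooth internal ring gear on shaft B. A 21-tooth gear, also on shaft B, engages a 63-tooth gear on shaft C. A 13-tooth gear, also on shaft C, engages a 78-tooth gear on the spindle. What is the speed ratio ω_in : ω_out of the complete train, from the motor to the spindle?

Each stage contributes driven/driver: internal gear 85/17 = 5, gear mesh 63/21 = 3, gear mesh 78/13 = 6.
Overall: 5 × 3 × 6 = 90.

90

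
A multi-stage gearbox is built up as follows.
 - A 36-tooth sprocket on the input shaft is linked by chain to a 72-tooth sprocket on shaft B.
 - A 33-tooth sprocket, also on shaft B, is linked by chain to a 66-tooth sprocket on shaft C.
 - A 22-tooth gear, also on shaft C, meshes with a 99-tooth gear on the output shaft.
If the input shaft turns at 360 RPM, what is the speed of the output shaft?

20 RPM

Chain: ratio = 72/36 = 2, so shaft B turns at 360 / 2 = 180 RPM.
Chain: ratio = 66/33 = 2, so shaft C turns at 180 / 2 = 90 RPM.
Gear mesh: ratio = 99/22 = 4.5, so the output shaft turns at 90 / 4.5 = 20 RPM.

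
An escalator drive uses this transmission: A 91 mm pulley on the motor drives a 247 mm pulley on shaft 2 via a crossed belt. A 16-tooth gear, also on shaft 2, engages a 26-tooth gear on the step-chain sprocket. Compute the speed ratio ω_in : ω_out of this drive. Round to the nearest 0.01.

Each stage contributes driven/driver: belt 247/91 = 2.7143, gear mesh 26/16 = 1.625.
Overall: 2.7143 × 1.625 = 4.4107.

4.41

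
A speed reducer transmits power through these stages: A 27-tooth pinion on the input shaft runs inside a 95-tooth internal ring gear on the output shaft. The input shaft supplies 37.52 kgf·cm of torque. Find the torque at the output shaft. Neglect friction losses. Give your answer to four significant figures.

internal gear 95/27 = 3.5185 → τ = 37.52·3.5185 = 132.01 kgf·cm

132.0 kgf·cm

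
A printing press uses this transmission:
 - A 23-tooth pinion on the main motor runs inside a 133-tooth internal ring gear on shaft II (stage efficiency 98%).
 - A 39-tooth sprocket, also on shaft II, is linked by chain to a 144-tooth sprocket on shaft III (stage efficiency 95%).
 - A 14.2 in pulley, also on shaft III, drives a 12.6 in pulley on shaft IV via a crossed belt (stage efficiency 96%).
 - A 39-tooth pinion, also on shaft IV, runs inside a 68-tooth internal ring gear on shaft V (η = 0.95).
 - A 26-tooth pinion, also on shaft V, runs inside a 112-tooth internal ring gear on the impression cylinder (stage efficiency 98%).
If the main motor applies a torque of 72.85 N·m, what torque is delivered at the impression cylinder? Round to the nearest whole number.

Internal gear: ratio = 133/23 = 5.7826; torque at shaft II = 72.85 × 5.7826 × 0.98 = 412.84 N·m.
Chain: ratio = 144/39 = 3.6923; torque at shaft III = 412.84 × 3.6923 × 0.95 = 1448.1 N·m.
Belt: ratio = 12.6/14.2 = 0.88732; torque at shaft IV = 1448.1 × 0.88732 × 0.96 = 1233.5 N·m.
Internal gear: ratio = 68/39 = 1.7436; torque at shaft V = 1233.5 × 1.7436 × 0.95 = 2043.3 N·m.
Internal gear: ratio = 112/26 = 4.3077; torque at the impression cylinder = 2043.3 × 4.3077 × 0.98 = 8625.7 N·m.

8626 N·m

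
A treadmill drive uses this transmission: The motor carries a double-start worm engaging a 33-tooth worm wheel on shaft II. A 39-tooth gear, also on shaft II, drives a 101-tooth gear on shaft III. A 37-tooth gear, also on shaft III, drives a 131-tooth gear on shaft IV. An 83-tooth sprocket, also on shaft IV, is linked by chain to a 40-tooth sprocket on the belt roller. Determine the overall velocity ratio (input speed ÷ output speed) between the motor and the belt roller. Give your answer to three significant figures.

Each stage contributes driven/driver: worm 33/2 = 16.5, gear mesh 101/39 = 2.5897, gear mesh 131/37 = 3.5405, chain 40/83 = 0.48193.
Overall: 16.5 × 2.5897 × 3.5405 × 0.48193 = 72.911.

72.9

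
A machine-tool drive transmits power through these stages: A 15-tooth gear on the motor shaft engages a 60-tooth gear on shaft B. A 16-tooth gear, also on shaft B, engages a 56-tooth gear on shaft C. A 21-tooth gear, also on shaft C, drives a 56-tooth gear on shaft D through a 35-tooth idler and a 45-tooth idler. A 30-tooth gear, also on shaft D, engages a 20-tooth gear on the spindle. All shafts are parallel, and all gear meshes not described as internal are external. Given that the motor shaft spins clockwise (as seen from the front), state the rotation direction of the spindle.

clockwise

the motor shaft → shaft B: external mesh, 1 reversal → CCW.
shaft B → shaft C: external mesh, 1 reversal → CW.
shaft C → shaft D: driver → idler → idler → driven is 3 external meshes, 3 reversals → CCW.
shaft D → the spindle: external mesh, 1 reversal → CW.
6 reversals in total — an even number — so the spindle turns the same way as the motor shaft.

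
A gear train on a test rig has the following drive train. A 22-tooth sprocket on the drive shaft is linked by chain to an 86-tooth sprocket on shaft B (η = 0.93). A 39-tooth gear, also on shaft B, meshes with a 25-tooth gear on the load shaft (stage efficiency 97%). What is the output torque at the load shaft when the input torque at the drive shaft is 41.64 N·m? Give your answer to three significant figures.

chain 86/22 = 3.9091 → τ = 41.64·3.9091·0.93 = 151.38 N·m
gear mesh 25/39 = 0.64103 → τ = 151.38·0.64103·0.97 = 94.128 N·m

94.1 N·m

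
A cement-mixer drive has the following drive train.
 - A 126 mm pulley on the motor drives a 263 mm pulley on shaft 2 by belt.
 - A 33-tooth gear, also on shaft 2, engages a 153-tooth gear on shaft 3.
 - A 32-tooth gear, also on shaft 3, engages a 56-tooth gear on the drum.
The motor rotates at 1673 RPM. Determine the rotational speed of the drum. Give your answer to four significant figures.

98.79 RPM

Belt: ratio = 263/126 = 2.0873, so shaft 2 turns at 1673 / 2.0873 = 801.51 RPM.
Gear mesh: ratio = 153/33 = 4.6364, so shaft 3 turns at 801.51 / 4.6364 = 172.88 RPM.
Gear mesh: ratio = 56/32 = 1.75, so the drum turns at 172.88 / 1.75 = 98.786 RPM.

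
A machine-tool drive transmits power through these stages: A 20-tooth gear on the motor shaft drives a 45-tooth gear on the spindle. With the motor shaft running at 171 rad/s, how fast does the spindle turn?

the motor shaft → the spindle (gear mesh, 45/20): 171 ÷ 2.25 = 76 rad/s

76 rad/s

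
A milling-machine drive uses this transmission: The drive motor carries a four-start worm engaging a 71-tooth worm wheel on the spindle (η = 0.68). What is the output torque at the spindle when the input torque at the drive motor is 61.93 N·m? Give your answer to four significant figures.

Worm: ratio = 71/4 = 17.75; torque at the spindle = 61.93 × 17.75 × 0.68 = 747.5 N·m.

747.5 N·m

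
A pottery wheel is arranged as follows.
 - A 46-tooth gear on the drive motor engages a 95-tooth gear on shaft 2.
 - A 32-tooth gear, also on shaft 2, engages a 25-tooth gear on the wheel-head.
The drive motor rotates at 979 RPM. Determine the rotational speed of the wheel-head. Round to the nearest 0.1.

606.8 RPM

Gear mesh: ratio = 95/46 = 2.0652, so shaft 2 turns at 979 / 2.0652 = 474.04 RPM.
Gear mesh: ratio = 25/32 = 0.78125, so the wheel-head turns at 474.04 / 0.78125 = 606.77 RPM.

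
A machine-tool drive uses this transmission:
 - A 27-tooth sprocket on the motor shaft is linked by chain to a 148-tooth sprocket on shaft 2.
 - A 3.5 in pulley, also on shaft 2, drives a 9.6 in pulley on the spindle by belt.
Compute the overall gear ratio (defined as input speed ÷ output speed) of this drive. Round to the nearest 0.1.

15.0

Each stage contributes driven/driver: chain 148/27 = 5.4815, belt 9.6/3.5 = 2.7429.
Overall: 5.4815 × 2.7429 = 15.035.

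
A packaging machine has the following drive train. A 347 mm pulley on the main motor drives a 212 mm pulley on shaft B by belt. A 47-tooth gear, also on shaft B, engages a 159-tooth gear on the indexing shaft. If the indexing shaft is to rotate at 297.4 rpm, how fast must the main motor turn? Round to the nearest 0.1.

614.7 rpm

Overall ratio R = 0.61095 × 3.383 = 2.0668.
Required input speed = output speed × R = 297.4 × 2.0668 = 614.68 rpm.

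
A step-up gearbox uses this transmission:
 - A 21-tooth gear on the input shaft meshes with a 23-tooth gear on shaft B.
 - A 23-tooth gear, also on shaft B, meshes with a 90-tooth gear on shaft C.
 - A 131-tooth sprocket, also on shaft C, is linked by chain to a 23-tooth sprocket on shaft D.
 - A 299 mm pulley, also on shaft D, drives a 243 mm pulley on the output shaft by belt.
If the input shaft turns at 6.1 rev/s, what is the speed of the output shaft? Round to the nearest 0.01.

gear mesh 23/21 = 1.0952 → 6.1/1.0952 = 5.5696 rev/s
gear mesh 90/23 = 3.913 → 5.5696/3.913 = 1.4233 rev/s
chain 23/131 = 0.17557 → 1.4233/0.17557 = 8.1068 rev/s
belt 243/299 = 0.81271 → 8.1068/0.81271 = 9.975 rev/s

9.98 rev/s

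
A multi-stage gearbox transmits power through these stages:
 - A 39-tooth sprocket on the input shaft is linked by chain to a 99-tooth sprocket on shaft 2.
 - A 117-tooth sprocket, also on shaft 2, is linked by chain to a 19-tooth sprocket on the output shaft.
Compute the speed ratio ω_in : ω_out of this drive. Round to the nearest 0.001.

Each stage contributes driven/driver: chain 99/39 = 2.5385, chain 19/117 = 0.16239.
Overall: 2.5385 × 0.16239 = 0.41223.

0.412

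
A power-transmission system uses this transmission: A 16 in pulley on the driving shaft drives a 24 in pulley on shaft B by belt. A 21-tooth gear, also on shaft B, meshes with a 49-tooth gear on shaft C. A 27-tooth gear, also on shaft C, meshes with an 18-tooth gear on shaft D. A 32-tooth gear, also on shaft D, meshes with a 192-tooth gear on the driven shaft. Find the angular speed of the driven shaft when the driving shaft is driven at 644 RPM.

Belt: ratio = 24/16 = 1.5, so shaft B turns at 644 / 1.5 = 429.33 RPM.
Gear mesh: ratio = 49/21 = 2.3333, so shaft C turns at 429.33 / 2.3333 = 184 RPM.
Gear mesh: ratio = 18/27 = 0.66667, so shaft D turns at 184 / 0.66667 = 276 RPM.
Gear mesh: ratio = 192/32 = 6, so the driven shaft turns at 276 / 6 = 46 RPM.

46 RPM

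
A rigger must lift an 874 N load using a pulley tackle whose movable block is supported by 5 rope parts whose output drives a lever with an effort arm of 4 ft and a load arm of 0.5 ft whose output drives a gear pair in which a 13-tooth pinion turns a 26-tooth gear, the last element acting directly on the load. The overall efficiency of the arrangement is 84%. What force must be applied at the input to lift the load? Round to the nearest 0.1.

13.0 N

Block-and-tackle MA = number of supporting rope parts = 5.
Lever MA = effort arm / load arm = 4/0.5 = 8.
Gear pair MA = 26/13 = 2.
Combined ideal MA = 5 × 8 × 2 = 80.
Actual MA = 80 × 0.84 = 67.2.
Effort = load / actual MA = 874 / 67.2 = 13.006 N.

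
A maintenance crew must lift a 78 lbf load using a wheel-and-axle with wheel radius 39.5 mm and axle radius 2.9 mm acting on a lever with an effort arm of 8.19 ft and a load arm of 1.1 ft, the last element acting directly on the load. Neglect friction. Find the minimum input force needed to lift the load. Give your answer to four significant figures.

Wheel-and-axle MA = R/r = 39.5/2.9 = 13.621.
Lever MA = effort arm / load arm = 8.19/1.1 = 7.4455.
Combined ideal MA = 13.621 × 7.4455 = 101.41.
Effort = load / MA = 78 / 101.41 = 0.76914 lbf.

0.7691 lbf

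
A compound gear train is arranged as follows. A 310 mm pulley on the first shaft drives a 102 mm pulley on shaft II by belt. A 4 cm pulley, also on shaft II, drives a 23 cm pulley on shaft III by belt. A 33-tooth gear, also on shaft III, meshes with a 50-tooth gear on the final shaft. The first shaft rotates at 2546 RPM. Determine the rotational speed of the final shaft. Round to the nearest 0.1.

the first shaft → shaft II (belt, 102/310): 2546 ÷ 0.32903 = 7737.8 RPM
shaft II → shaft III (belt, 23/4): 7737.8 ÷ 5.75 = 1345.7 RPM
shaft III → the final shaft (gear mesh, 50/33): 1345.7 ÷ 1.5152 = 888.17 RPM

888.2 RPM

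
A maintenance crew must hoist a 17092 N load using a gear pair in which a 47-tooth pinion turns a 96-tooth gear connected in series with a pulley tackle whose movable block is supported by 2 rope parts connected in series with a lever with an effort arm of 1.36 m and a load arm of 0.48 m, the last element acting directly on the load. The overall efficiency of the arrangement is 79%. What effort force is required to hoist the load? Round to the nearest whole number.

Gear pair MA = 96/47 = 2.0426.
Block-and-tackle MA = number of supporting rope parts = 2.
Lever MA = effort arm / load arm = 1.36/0.48 = 2.8333.
Combined ideal MA = 2.0426 × 2 × 2.8333 = 11.574.
Actual MA = 11.574 × 0.79 = 9.1438.
Effort = load / actual MA = 17092 / 9.1438 = 1869.2 N.

1869 N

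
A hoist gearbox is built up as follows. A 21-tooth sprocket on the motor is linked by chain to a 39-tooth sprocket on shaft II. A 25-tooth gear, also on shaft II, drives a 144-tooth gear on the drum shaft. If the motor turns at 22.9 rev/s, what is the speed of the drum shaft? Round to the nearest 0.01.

Chain: ratio = 39/21 = 1.8571, so shaft II turns at 22.9 / 1.8571 = 12.331 rev/s.
Gear mesh: ratio = 144/25 = 5.76, so the drum shaft turns at 12.331 / 5.76 = 2.1408 rev/s.

2.14 rev/s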